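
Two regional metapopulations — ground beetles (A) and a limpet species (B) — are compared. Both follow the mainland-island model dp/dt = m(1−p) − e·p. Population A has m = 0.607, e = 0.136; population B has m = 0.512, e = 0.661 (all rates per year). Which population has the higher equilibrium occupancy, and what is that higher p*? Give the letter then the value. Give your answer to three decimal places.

A: p*_A = m/(m+e) = 0.607/0.7430 = 0.8170.
B: p*_B = 0.512/1.1730 = 0.4365.
A is higher at 0.8170.

A, 0.817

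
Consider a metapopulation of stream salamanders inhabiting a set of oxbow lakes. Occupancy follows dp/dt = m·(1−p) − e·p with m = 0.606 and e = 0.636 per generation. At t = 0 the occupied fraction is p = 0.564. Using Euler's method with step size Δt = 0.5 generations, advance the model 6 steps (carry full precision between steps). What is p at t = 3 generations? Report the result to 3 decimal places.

0.488

Update rule: p ← p + [m·(1−p) − e·p]·Δt with Δt = 0.5.
  1  |  dp/dt·Δt = -0.047244  |  p_1 = 0.516756
  2  |  dp/dt·Δt = -0.017905  |  p_2 = 0.498851
  3  |  dp/dt·Δt = -0.006786  |  p_3 = 0.492064
  4  |  dp/dt·Δt = -0.002572  |  p_4 = 0.489492
  5  |  dp/dt·Δt = -0.000975  |  p_5 = 0.488518
  6  |  dp/dt·Δt = -0.000369  |  p_6 = 0.488148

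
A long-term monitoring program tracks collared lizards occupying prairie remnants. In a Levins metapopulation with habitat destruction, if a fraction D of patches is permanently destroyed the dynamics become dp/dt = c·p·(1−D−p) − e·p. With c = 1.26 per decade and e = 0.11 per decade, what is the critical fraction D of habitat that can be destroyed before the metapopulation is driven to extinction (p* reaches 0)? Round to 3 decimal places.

The nontrivial equilibrium is p* = (1−D) − e/c; extinction occurs when this hits zero.
So D_crit = 1 − e/c = 1 − 0.11/1.26 = 1 − 0.0873 = 0.9127.
This equals the undisturbed p*, a classic result of Lande's extension.

0.913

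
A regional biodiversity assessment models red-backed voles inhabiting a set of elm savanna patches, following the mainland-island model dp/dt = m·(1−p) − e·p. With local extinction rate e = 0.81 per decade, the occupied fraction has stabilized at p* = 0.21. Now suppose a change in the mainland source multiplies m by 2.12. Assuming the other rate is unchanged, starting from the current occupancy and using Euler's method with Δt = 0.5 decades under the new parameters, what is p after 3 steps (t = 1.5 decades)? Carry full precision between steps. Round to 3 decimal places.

0.353

Balance m(1−p*) = e·p* gives m = e·p*/(1−p*) = 0.81×0.21000/0.79000 = 0.21532.
Starting from p₀ = 0.21000; update p ← p + (dp/dt)·Δt with the new parameters.
t = 0.5: p = 0.21000 + (+0.09526) = 0.30526
t = 1: p = 0.30526 + (+0.03494) = 0.34019
t = 1.5: p = 0.34019 + (+0.01281) = 0.35301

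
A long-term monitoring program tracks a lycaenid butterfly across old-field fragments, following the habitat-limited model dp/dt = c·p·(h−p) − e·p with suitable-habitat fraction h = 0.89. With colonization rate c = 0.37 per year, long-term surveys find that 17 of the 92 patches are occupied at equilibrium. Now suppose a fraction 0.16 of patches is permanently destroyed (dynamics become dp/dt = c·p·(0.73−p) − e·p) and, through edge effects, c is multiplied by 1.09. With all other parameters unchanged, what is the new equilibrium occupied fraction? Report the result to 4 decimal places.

Observed p* = 17/92 = 0.18478.
Balance c(h−p*) = e gives e = 0.37×(0.89 − 0.18478) = 0.26093.
New p* = 0.73 − e/c = 0.73 − 0.26093/0.40330 = 0.08301.

0.0830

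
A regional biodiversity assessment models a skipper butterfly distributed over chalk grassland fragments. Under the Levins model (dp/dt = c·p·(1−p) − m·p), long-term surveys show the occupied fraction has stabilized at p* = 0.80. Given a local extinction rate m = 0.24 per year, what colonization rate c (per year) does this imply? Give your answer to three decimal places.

At equilibrium c(1−p*) = m, so c = m/(1−p*).
c = 0.24/(1 − 0.80) = 0.24/0.2000 = 1.2000.

1.200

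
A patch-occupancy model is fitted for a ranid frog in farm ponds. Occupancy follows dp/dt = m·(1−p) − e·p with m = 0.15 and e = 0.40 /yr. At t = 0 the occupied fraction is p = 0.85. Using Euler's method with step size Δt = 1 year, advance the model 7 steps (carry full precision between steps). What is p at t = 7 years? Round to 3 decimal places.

Update rule: p ← p + [m·(1−p) − e·p]·Δt with Δt = 1.
step 1: Δp = -0.31750, p = 0.53250
step 2: Δp = -0.14287, p = 0.38962
step 3: Δp = -0.06429, p = 0.32533
step 4: Δp = -0.02893, p = 0.29640
step 5: Δp = -0.01302, p = 0.28338
step 6: Δp = -0.00586, p = 0.27752
step 7: Δp = -0.00264, p = 0.27488

0.275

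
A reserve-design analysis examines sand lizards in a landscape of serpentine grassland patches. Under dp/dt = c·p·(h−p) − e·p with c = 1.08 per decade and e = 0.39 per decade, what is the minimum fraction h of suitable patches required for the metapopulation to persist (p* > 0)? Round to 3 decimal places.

0.361

p* = h − e/c is positive only when h > e/c.
h_min = e/c = 0.39/1.08 = 0.3611.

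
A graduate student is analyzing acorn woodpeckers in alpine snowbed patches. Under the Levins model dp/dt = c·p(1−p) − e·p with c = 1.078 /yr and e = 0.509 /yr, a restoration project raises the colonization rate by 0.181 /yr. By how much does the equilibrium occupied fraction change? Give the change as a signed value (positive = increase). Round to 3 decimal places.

Before: p* = 1 − 0.509/1.078 = 0.5278.
After the change, c = 1.259, e = 0.509, so p* = 1 − 0.509/1.259 = 0.5957.
Δp* = 0.5957 − 0.5278 = +0.0679.

0.068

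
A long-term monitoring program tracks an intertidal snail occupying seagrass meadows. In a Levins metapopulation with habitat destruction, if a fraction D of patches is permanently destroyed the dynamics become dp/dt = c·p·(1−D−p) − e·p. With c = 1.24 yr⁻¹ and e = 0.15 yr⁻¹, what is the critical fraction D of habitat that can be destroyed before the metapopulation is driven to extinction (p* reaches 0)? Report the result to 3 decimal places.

The nontrivial equilibrium is p* = (1−D) − e/c; extinction occurs when this hits zero.
So D_crit = 1 − e/c = 1 − 0.15/1.24 = 1 − 0.1210 = 0.8790.
This equals the undisturbed p*, a classic result of Lande's extension.

0.879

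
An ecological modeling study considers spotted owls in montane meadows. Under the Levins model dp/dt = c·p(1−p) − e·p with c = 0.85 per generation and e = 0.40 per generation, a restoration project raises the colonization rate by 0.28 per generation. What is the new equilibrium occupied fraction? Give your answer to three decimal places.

Before: p* = 1 − 0.40/0.85 = 0.5294.
After the change, c = 1.13, e = 0.4, so p* = 1 − 0.4/1.13 = 0.6460.

0.646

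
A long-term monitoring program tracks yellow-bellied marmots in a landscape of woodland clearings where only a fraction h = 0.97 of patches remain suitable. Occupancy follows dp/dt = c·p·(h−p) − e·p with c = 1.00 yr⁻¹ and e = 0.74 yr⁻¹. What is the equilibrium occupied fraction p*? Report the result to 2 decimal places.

0.23

Setting dp/dt = 0 and dividing by p* gives c·(h−p*) = e.
So p* = h − e/c = 0.97 − 0.74/1.00 = 0.97 − 0.7400 = 0.2300.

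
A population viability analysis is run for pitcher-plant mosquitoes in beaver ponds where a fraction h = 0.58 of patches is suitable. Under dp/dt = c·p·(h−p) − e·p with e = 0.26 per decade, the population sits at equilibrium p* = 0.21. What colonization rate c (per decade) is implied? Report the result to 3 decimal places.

At equilibrium c(h−p*) = e, so c = e/(h−p*).
c = 0.26/(0.58 − 0.21) = 0.26/0.3700 = 0.7027.

0.703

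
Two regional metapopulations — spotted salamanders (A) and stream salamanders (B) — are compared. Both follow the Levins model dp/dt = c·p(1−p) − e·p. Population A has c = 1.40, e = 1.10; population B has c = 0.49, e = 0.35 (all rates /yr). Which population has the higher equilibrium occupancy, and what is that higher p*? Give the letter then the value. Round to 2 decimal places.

A: p*_A = 1 − 1.10/1.40 = 0.2143.
B: p*_B = 1 − 0.35/0.49 = 0.2857.
B is higher at 0.2857.

B, 0.29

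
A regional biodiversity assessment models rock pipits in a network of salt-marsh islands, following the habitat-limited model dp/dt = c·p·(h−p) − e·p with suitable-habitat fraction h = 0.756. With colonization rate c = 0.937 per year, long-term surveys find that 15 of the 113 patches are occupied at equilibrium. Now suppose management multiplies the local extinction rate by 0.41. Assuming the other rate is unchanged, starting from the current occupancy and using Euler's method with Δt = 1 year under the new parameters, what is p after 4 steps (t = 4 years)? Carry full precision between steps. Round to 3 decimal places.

0.348

Observed p* = 15/113 = 0.13274.
Balance c(h−p*) = e gives e = 0.937×(0.756 − 0.13274) = 0.58399.
Starting from p₀ = 0.13274; update p ← p + (dp/dt)·Δt with the new parameters.
p: 0.13274 → 0.17848  (Δp = +0.04574)
p: 0.17848 → 0.23233  (Δp = +0.05385)
p: 0.23233 → 0.29070  (Δp = +0.05837)
p: 0.29070 → 0.34784  (Δp = +0.05714)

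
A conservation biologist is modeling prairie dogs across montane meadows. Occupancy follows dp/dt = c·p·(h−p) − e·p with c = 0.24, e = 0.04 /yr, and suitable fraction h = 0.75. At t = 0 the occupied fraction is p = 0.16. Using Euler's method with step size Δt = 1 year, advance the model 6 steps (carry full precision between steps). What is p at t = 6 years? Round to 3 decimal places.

Update rule: p ← p + [c·p·(h−p) − e·p]·Δt with Δt = 1.
p: 0.16000 → 0.17626  (Δp = +0.01626)
p: 0.17626 → 0.19348  (Δp = +0.01722)
p: 0.19348 → 0.21158  (Δp = +0.01810)
p: 0.21158 → 0.23046  (Δp = +0.01888)
p: 0.23046 → 0.24997  (Δp = +0.01952)
p: 0.24997 → 0.26997  (Δp = +0.02000)

0.270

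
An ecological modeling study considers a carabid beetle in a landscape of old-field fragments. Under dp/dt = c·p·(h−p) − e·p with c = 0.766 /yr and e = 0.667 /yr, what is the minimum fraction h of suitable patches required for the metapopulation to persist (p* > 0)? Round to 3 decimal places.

p* = h − e/c is positive only when h > e/c.
h_min = e/c = 0.667/0.766 = 0.8708.

0.871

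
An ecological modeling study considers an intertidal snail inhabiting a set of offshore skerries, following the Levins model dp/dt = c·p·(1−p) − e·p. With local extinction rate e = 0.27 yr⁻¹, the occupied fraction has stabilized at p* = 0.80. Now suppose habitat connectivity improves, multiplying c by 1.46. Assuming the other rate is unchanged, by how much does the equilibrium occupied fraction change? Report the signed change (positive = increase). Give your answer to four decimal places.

0.0630

Balance c(1−p*) = e gives c = e/(1 − 0.80000) = 0.27/0.20000 = 1.35000.
New p* = 1 − e/c = 1 − 0.27000/1.97100 = 0.86301.
Δp* = 0.86301 − 0.80000 = +0.06301.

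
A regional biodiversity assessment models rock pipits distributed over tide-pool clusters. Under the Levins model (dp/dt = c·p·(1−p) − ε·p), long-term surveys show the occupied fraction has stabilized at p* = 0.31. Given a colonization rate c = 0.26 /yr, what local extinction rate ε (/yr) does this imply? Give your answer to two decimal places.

At equilibrium c(1−p*) = ε.
ε = 0.26 × (1 − 0.31) = 0.26 × 0.6900 = 0.1794.

0.18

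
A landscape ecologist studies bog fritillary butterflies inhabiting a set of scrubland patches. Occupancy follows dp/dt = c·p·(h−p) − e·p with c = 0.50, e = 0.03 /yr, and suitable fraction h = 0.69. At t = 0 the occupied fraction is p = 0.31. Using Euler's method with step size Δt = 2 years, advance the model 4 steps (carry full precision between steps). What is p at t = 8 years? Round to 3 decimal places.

0.602

Update rule: p ← p + [c·p·(h−p) − e·p]·Δt with Δt = 2.
t = 2: p = 0.31000 + (+0.09920) = 0.40920
t = 4: p = 0.40920 + (+0.09035) = 0.49955
t = 6: p = 0.49955 + (+0.06517) = 0.56472
t = 8: p = 0.56472 + (+0.03687) = 0.60158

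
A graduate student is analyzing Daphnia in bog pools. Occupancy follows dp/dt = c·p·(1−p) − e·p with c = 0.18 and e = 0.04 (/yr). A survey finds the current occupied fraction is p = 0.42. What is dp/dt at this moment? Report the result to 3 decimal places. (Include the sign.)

0.027

Colonization term: c·p·(1−p) = 0.18×0.42×0.5800 = 0.04385.
Extinction term: e·p = 0.01680.
dp/dt = 0.04385 − 0.01680 = 0.02705.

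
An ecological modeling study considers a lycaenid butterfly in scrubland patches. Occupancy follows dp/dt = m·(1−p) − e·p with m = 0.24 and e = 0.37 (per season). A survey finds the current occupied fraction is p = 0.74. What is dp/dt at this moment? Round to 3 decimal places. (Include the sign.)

-0.211

Colonization term: m·(1−p) = 0.24×0.2600 = 0.06240.
Extinction term: e·p = 0.27380.
dp/dt = 0.06240 − 0.27380 = -0.21140.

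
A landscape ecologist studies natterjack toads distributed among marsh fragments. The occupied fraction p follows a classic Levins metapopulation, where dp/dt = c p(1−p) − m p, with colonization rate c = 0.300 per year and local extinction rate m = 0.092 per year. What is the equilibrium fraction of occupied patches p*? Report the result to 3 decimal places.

Setting dp/dt = 0 and dividing through by p* gives c·(1−p*) = m.
So p* = 1 − m/c = 1 − 0.092/0.300 = 1 − 0.3067 = 0.6933.

0.693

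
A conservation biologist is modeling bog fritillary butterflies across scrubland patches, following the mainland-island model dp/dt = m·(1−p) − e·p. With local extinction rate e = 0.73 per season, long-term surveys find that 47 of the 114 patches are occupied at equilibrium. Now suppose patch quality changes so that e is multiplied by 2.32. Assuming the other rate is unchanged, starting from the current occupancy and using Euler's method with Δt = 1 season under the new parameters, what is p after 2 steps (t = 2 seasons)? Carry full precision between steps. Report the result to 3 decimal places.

Observed p* = 47/114 = 0.41228.
Balance m(1−p*) = e·p* gives m = e·p*/(1−p*) = 0.73×0.41228/0.58772 = 0.51209.
Starting from p₀ = 0.41228; update p ← p + (dp/dt)·Δt with the new parameters.
p: 0.41228 → 0.01501  (Δp = -0.39727)
p: 0.01501 → 0.49400  (Δp = +0.47899)

0.494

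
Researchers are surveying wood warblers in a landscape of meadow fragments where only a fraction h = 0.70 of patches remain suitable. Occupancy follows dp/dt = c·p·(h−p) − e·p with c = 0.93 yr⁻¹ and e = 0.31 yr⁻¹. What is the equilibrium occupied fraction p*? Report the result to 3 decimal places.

Setting dp/dt = 0 and dividing by p* gives c·(h−p*) = e.
So p* = h − e/c = 0.70 − 0.31/0.93 = 0.70 − 0.3333 = 0.3667.

0.367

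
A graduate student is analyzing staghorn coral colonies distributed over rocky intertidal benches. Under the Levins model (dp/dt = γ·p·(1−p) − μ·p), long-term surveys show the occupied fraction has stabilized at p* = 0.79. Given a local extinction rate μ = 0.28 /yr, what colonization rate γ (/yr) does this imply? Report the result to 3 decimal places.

1.333

At equilibrium γ(1−p*) = μ, so γ = μ/(1−p*).
γ = 0.28/(1 − 0.79) = 0.28/0.2100 = 1.3333.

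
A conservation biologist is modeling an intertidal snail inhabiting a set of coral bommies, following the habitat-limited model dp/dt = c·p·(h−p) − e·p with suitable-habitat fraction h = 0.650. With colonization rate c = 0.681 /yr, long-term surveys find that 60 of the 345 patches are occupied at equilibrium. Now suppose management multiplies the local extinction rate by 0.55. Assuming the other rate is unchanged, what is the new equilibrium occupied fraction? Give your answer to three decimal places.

0.388

Observed p* = 60/345 = 0.17391.
Balance c(h−p*) = e gives e = 0.681×(0.65 − 0.17391) = 0.32422.
New p* = 0.65 − e/c = 0.65 − 0.17832/0.68100 = 0.38815.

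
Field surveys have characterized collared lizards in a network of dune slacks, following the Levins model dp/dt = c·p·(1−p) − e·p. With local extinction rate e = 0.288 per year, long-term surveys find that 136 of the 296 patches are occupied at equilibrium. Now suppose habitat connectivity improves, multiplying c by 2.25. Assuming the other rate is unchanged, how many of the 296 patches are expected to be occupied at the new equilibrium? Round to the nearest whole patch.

Observed p* = 136/296 = 0.45946.
Balance c(1−p*) = e gives c = e/(1 − 0.45946) = 0.288/0.54054 = 0.53280.
New p* = 1 − e/c = 1 − 0.28800/1.19880 = 0.75976.
Expected occupied = 296 × 0.75976 = 224.89 ≈ 225.

225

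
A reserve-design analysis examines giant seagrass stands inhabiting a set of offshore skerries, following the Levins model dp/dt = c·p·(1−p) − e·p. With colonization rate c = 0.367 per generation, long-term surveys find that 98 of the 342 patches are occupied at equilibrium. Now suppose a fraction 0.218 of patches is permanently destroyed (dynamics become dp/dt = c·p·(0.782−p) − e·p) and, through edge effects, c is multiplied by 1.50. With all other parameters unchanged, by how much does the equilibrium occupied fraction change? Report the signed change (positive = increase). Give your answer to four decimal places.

0.0198

Observed p* = 98/342 = 0.28655.
Balance c(1−p*) = e gives e = 0.367×(1 − 0.28655) = 0.26184.
New p* = 0.782 − e/c = 0.782 − 0.26184/0.55050 = 0.30636.
Δp* = 0.30636 − 0.28655 = +0.01981.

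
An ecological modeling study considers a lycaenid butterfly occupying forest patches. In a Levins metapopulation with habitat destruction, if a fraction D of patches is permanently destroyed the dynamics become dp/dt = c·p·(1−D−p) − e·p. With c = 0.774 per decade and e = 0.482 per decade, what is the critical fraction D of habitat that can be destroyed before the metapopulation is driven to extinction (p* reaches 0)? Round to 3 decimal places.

0.377

The nontrivial equilibrium is p* = (1−D) − e/c; extinction occurs when this hits zero.
So D_crit = 1 − e/c = 1 − 0.482/0.774 = 1 − 0.6227 = 0.3773.
This equals the undisturbed p*, a classic result of Lande's extension.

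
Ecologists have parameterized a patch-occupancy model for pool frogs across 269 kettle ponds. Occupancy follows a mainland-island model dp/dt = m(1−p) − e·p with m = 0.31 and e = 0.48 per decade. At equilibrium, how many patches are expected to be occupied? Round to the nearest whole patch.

106

p* = m/(m+e) = 0.31/0.7900 = 0.3924.
Expected occupied patches = N × p* = 269 × 0.3924 = 105.56 ≈ 106.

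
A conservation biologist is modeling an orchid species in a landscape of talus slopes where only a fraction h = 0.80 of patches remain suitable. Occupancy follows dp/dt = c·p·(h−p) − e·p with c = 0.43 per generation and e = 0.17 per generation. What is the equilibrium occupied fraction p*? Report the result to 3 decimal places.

0.405

Setting dp/dt = 0 and dividing by p* gives c·(h−p*) = e.
So p* = h − e/c = 0.80 − 0.17/0.43 = 0.80 − 0.3953 = 0.4047.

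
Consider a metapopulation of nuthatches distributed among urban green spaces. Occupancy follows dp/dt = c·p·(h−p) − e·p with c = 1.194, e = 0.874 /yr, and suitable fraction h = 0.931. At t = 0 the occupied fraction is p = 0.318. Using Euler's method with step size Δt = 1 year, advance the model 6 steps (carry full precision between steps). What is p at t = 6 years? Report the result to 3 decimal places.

0.213

Update rule: p ← p + [c·p·(h−p) − e·p]·Δt with Δt = 1.
t = 1: p = 0.31800 + (-0.04518) = 0.27282
t = 2: p = 0.27282 + (-0.02404) = 0.24878
t = 3: p = 0.24878 + (-0.01478) = 0.23399
t = 4: p = 0.23399 + (-0.00977) = 0.22422
t = 5: p = 0.22422 + (-0.00675) = 0.21747
t = 6: p = 0.21747 + (-0.00479) = 0.21267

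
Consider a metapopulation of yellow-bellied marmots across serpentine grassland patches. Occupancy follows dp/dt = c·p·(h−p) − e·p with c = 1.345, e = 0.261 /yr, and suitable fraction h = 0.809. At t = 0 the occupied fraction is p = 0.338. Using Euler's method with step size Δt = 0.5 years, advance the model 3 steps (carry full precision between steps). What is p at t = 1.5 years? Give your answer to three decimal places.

Update rule: p ← p + [c·p·(h−p) − e·p]·Δt with Δt = 0.5.
t = 0.5: p = 0.33800 + (+0.06295) = 0.40095
t = 1: p = 0.40095 + (+0.05770) = 0.45865
t = 1.5: p = 0.45865 + (+0.04821) = 0.50686

0.507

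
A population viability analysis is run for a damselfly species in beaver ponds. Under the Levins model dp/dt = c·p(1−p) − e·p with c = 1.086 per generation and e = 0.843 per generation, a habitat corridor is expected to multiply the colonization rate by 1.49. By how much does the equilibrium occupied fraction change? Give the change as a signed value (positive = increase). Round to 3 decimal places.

0.255

Before: p* = 1 − 0.843/1.086 = 0.2238.
After the change, c = 1.61814, e = 0.843, so p* = 1 − 0.843/1.61814 = 0.4790.
Δp* = 0.4790 − 0.2238 = +0.2553.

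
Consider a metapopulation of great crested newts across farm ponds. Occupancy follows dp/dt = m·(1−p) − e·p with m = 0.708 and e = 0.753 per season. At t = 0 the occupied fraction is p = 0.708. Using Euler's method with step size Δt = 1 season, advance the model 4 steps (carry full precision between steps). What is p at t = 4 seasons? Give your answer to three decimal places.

Update rule: p ← p + [m·(1−p) − e·p]·Δt with Δt = 1.
p: 0.70800 → 0.38161  (Δp = -0.32639)
p: 0.38161 → 0.53208  (Δp = +0.15046)
p: 0.53208 → 0.46271  (Δp = -0.06936)
p: 0.46271 → 0.49469  (Δp = +0.03198)

0.495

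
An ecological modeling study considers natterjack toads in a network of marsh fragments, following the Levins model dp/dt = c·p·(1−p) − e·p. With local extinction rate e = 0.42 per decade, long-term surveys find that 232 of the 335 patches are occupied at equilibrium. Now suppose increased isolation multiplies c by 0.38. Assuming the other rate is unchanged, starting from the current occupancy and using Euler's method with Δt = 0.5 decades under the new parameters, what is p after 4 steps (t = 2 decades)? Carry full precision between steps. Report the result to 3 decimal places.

Observed p* = 232/335 = 0.69254.
Balance c(1−p*) = e gives c = e/(1 − 0.69254) = 0.42/0.30746 = 1.36602.
Starting from p₀ = 0.69254; update p ← p + (dp/dt)·Δt with the new parameters.
  1  |  dp/dt·Δt = -0.090168  |  p_1 = 0.602369
  2  |  dp/dt·Δt = -0.064331  |  p_2 = 0.538038
  3  |  dp/dt·Δt = -0.048477  |  p_3 = 0.489560
  4  |  dp/dt·Δt = -0.037950  |  p_4 = 0.451610

0.452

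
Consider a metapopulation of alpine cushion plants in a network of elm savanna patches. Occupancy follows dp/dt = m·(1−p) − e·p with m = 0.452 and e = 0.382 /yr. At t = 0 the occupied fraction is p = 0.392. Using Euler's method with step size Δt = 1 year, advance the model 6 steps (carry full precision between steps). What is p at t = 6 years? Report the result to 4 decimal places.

0.5420

Update rule: p ← p + [m·(1−p) − e·p]·Δt with Δt = 1.
step 1: Δp = +0.12507, p = 0.51707
step 2: Δp = +0.02076, p = 0.53783
step 3: Δp = +0.00345, p = 0.54128
step 4: Δp = +0.00057, p = 0.54185
step 5: Δp = +0.00009, p = 0.54195
step 6: Δp = +0.00002, p = 0.54196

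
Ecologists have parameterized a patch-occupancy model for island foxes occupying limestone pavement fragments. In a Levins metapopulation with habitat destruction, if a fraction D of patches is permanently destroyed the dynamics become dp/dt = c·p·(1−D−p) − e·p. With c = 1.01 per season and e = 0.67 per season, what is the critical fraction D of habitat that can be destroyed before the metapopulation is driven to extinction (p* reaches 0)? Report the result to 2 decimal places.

The nontrivial equilibrium is p* = (1−D) − e/c; extinction occurs when this hits zero.
So D_crit = 1 − e/c = 1 − 0.67/1.01 = 1 − 0.6634 = 0.3366.
This equals the undisturbed p*, a classic result of Lande's extension.

0.34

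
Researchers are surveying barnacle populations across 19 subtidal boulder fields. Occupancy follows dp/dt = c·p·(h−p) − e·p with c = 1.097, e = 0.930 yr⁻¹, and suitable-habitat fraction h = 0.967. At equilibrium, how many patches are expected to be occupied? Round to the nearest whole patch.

2

p* = h − e/c = 0.967 − 0.8478 = 0.1192.
Expected occupied patches = N × p* = 19 × 0.1192 = 2.27 ≈ 2.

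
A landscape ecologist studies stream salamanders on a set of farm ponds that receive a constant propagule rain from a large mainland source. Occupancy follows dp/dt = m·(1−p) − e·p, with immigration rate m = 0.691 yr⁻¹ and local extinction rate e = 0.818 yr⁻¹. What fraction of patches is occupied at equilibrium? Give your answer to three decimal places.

0.458

At equilibrium the propagule rain into empty patches balances local extinction: m(1−p*) = e·p*.
p* = m/(m+e) = 0.691/(0.691+0.818) = 0.691/1.5090 = 0.4579.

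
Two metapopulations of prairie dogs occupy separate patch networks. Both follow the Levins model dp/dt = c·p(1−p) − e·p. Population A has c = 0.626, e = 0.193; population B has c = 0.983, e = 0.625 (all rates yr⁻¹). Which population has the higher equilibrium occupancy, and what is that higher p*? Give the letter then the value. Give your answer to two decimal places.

A, 0.69

A: p*_A = 1 − 0.193/0.626 = 0.6917.
B: p*_B = 1 − 0.625/0.983 = 0.3642.
A is higher at 0.6917.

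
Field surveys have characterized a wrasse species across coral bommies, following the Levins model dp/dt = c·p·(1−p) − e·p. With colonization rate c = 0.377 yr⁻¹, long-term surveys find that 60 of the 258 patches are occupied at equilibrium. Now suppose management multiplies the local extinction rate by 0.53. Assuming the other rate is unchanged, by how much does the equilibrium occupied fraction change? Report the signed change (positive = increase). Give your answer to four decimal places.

Observed p* = 60/258 = 0.23256.
Balance c(1−p*) = e gives e = 0.377×(1 − 0.23256) = 0.28932.
New p* = 1 − e/c = 1 − 0.15334/0.37700 = 0.59326.
Δp* = 0.59326 − 0.23256 = +0.36070.

0.3607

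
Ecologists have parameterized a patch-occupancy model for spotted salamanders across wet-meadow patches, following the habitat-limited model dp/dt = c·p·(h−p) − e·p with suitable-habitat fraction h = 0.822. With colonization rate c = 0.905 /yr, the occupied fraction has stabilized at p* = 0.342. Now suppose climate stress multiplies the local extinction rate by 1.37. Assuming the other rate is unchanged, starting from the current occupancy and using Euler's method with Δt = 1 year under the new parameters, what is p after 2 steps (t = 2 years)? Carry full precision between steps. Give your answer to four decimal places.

Balance c(h−p*) = e gives e = 0.905×(0.822 − 0.34200) = 0.43440.
Starting from p₀ = 0.34200; update p ← p + (dp/dt)·Δt with the new parameters.
t = 1: p = 0.34200 + (-0.05497) = 0.28703
t = 2: p = 0.28703 + (-0.03186) = 0.25518

0.2552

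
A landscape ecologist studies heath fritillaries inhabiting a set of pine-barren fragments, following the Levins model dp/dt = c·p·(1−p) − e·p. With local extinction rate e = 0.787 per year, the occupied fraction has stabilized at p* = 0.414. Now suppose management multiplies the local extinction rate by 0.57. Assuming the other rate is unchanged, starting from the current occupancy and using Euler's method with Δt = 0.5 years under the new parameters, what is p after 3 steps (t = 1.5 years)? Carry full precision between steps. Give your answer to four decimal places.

Balance c(1−p*) = e gives c = e/(1 − 0.41400) = 0.787/0.58600 = 1.34300.
Starting from p₀ = 0.41400; update p ← p + (dp/dt)·Δt with the new parameters.
t = 0.5: p = 0.41400 + (+0.07005) = 0.48405
t = 1: p = 0.48405 + (+0.05913) = 0.54319
t = 1.5: p = 0.54319 + (+0.04479) = 0.58797

0.5880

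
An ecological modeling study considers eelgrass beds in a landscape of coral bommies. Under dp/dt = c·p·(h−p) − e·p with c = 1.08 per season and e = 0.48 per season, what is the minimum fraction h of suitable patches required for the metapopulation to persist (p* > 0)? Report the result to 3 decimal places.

p* = h − e/c is positive only when h > e/c.
h_min = e/c = 0.48/1.08 = 0.4444.

0.444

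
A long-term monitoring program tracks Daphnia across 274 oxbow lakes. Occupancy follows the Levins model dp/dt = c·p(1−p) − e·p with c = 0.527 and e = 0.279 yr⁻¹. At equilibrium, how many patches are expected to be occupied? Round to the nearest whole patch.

p* = 1 − e/c = 1 − 0.279/0.527 = 0.4706.
Expected occupied patches = N × p* = 274 × 0.4706 = 128.94 ≈ 129.

129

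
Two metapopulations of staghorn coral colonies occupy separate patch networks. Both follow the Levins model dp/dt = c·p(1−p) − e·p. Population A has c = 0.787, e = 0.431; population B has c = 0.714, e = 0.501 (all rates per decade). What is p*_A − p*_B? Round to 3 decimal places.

A: p*_A = 1 − 0.431/0.787 = 0.4524.
B: p*_B = 1 − 0.501/0.714 = 0.2983.
p*_A − p*_B = 0.4524 − 0.2983 = 0.1540.

0.154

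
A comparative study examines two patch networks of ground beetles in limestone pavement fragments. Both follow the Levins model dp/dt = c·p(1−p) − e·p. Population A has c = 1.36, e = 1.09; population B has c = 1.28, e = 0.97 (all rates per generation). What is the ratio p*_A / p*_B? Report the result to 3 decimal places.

A: p*_A = 1 − 1.09/1.36 = 0.1985.
B: p*_B = 1 − 0.97/1.28 = 0.2422.
p*_A / p*_B = 0.1985/0.2422 = 0.8197.

0.820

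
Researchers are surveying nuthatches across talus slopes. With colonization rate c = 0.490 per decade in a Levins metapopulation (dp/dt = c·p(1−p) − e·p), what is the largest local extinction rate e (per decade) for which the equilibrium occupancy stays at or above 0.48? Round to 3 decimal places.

0.255

1 − e/c ≥ 0.48 ⇒ e ≤ c(1 − 0.48) = 0.490 × 0.5200.
e_max = 0.2548.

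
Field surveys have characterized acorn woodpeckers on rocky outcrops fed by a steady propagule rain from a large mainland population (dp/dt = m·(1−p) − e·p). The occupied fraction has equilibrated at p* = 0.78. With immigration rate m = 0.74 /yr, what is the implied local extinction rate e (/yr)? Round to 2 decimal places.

At equilibrium m(1−p*) = e·p*, so e = m(1−p*)/p*.
e = 0.74 × 0.2200 / 0.78 = 0.2087.

0.21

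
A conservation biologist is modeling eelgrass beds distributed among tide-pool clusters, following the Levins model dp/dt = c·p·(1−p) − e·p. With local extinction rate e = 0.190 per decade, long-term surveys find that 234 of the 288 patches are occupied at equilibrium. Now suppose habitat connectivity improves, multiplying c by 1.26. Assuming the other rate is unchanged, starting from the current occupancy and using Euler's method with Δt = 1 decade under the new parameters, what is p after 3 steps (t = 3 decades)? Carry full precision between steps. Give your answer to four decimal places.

Observed p* = 234/288 = 0.81250.
Balance c(1−p*) = e gives c = e/(1 − 0.81250) = 0.190/0.18750 = 1.01333.
Starting from p₀ = 0.81250; update p ← p + (dp/dt)·Δt with the new parameters.
p: 0.81250 → 0.85264  (Δp = +0.04014)
p: 0.85264 → 0.85106  (Δp = -0.00158)
p: 0.85106 → 0.85120  (Δp = +0.00014)

0.8512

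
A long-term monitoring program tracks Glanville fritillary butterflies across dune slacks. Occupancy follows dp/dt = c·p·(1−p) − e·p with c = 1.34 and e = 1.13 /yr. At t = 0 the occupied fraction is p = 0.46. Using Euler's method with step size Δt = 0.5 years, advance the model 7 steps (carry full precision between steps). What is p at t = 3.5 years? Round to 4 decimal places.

0.2163

Update rule: p ← p + [c·p·(1−p) − e·p]·Δt with Δt = 0.5.
  1  |  dp/dt·Δt = -0.093472  |  p_1 = 0.366528
  2  |  dp/dt·Δt = -0.051524  |  p_2 = 0.315004
  3  |  dp/dt·Δt = -0.033407  |  p_3 = 0.281597
  4  |  dp/dt·Δt = -0.023561  |  p_4 = 0.258036
  5  |  dp/dt·Δt = -0.017516  |  p_5 = 0.240519
  6  |  dp/dt·Δt = -0.013505  |  p_6 = 0.227015
  7  |  dp/dt·Δt = -0.010692  |  p_7 = 0.216322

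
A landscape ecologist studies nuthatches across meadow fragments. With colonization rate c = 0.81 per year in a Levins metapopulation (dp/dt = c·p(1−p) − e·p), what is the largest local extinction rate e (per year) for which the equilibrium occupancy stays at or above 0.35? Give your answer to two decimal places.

1 − e/c ≥ 0.35 ⇒ e ≤ c(1 − 0.35) = 0.81 × 0.6500.
e_max = 0.5265.

0.53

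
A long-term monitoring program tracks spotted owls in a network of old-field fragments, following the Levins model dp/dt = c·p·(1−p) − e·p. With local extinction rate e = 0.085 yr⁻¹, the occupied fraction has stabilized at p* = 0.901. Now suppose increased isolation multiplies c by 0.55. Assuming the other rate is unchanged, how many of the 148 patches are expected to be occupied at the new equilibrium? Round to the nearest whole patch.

Balance c(1−p*) = e gives c = e/(1 − 0.90100) = 0.085/0.09900 = 0.85859.
New p* = 1 − e/c = 1 − 0.08500/0.47222 = 0.82000.
Expected occupied = 148 × 0.82000 = 121.36 ≈ 121.

121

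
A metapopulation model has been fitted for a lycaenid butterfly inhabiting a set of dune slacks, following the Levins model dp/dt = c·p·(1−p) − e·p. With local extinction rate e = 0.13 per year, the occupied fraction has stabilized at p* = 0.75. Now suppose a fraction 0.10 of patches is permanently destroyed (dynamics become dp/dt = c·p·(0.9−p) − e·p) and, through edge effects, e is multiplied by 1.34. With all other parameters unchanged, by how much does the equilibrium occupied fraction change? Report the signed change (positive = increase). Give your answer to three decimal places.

-0.185

Balance c(1−p*) = e gives c = e/(1 − 0.75000) = 0.13/0.25000 = 0.52000.
New p* = 0.9 − e/c = 0.9 − 0.17420/0.52000 = 0.56500.
Δp* = 0.56500 − 0.75000 = -0.18500.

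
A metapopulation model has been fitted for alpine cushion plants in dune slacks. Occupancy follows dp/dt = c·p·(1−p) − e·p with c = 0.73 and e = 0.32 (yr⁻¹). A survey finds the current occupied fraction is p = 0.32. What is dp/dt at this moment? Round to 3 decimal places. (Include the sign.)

0.056

Colonization term: c·p·(1−p) = 0.73×0.32×0.6800 = 0.15885.
Extinction term: e·p = 0.10240.
dp/dt = 0.15885 − 0.10240 = 0.05645.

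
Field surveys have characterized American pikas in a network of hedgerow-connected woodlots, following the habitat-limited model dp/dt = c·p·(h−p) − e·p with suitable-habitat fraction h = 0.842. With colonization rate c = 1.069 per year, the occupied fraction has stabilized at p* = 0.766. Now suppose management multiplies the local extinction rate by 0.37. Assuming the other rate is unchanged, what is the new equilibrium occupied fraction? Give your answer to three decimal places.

0.814

Balance c(h−p*) = e gives e = 1.069×(0.842 − 0.76600) = 0.08124.
New p* = 0.842 − e/c = 0.842 − 0.03006/1.06900 = 0.81388.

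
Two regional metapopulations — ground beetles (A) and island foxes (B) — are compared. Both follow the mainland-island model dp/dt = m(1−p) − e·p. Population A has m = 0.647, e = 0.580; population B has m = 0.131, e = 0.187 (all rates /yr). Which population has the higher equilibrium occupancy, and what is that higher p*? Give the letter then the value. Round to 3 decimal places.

A, 0.527

A: p*_A = m/(m+e) = 0.647/1.2270 = 0.5273.
B: p*_B = 0.131/0.3180 = 0.4119.
A is higher at 0.5273.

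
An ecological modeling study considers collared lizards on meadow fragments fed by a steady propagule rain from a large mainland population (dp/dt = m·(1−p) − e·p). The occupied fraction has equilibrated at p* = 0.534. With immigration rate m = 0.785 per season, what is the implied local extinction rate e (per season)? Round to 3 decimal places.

0.685

At equilibrium m(1−p*) = e·p*, so e = m(1−p*)/p*.
e = 0.785 × 0.4660 / 0.534 = 0.6850.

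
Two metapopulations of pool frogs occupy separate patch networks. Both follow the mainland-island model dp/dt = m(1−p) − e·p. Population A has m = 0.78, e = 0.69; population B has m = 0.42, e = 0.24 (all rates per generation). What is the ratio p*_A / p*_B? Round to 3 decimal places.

0.834

A: p*_A = m/(m+e) = 0.78/1.4700 = 0.5306.
B: p*_B = 0.42/0.6600 = 0.6364.
p*_A / p*_B = 0.5306/0.6364 = 0.8338.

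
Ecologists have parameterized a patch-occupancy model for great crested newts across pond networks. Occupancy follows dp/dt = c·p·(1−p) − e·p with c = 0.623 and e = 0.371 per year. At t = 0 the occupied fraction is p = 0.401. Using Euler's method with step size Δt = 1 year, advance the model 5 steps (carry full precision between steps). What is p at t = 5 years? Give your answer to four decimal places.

0.4037

Update rule: p ← p + [c·p·(1−p) − e·p]·Δt with Δt = 1.
  1  |  dp/dt·Δt = +0.000873  |  p_1 = 0.401873
  2  |  dp/dt·Δt = +0.000656  |  p_2 = 0.402529
  3  |  dp/dt·Δt = +0.000493  |  p_3 = 0.403022
  4  |  dp/dt·Δt = +0.000370  |  p_4 = 0.403392
  5  |  dp/dt·Δt = +0.000277  |  p_5 = 0.403669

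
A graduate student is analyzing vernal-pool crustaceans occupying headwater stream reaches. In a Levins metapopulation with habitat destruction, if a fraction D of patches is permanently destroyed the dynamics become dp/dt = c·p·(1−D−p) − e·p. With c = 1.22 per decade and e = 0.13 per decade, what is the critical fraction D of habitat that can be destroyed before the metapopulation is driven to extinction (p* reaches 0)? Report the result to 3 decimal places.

0.893

The nontrivial equilibrium is p* = (1−D) − e/c; extinction occurs when this hits zero.
So D_crit = 1 − e/c = 1 − 0.13/1.22 = 1 − 0.1066 = 0.8934.
Note this equals the original equilibrium occupancy — the Levins extinction-debt result.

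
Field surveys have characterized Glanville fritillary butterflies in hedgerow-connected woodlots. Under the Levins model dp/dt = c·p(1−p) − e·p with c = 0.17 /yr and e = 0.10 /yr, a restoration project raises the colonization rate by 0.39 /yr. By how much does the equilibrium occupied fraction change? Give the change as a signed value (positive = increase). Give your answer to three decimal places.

0.410

Before: p* = 1 − 0.10/0.17 = 0.4118.
After the change, c = 0.56, e = 0.1, so p* = 1 − 0.1/0.56 = 0.8214.
Δp* = 0.8214 − 0.4118 = +0.4097.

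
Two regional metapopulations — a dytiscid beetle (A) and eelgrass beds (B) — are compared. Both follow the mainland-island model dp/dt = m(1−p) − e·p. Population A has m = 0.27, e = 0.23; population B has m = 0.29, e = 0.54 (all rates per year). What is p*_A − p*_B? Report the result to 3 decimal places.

A: p*_A = m/(m+e) = 0.27/0.5000 = 0.5400.
B: p*_B = 0.29/0.8300 = 0.3494.
p*_A − p*_B = 0.5400 − 0.3494 = 0.1906.

0.191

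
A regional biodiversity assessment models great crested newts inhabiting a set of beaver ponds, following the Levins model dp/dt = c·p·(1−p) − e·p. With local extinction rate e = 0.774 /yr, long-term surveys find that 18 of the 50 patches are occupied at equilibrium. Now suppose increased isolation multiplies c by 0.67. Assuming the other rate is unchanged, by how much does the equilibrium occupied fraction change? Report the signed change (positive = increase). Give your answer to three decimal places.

Observed p* = 18/50 = 0.36000.
Balance c(1−p*) = e gives c = e/(1 − 0.36000) = 0.774/0.64000 = 1.20938.
New p* = 1 − e/c = 1 − 0.77400/0.81028 = 0.04477.
Δp* = 0.04477 − 0.36000 = -0.31523.

-0.315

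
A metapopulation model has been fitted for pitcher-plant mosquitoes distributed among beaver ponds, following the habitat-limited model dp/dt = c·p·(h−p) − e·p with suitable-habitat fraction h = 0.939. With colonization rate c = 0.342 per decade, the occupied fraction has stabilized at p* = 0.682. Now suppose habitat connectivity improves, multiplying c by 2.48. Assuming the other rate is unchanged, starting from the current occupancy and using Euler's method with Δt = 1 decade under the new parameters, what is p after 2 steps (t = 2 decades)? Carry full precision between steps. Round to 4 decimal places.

0.8130

Balance c(h−p*) = e gives e = 0.342×(0.939 − 0.68200) = 0.08789.
Starting from p₀ = 0.68200; update p ← p + (dp/dt)·Δt with the new parameters.
p: 0.68200 → 0.77072  (Δp = +0.08872)
p: 0.77072 → 0.81298  (Δp = +0.04226)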